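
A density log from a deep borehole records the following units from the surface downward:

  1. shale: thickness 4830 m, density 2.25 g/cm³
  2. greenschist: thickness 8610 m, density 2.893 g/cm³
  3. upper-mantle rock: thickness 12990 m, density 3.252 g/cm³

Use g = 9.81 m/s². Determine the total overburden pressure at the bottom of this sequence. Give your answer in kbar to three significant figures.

7.65 kbar

shale: 2250 kg/m³ × 9.81 m/s² × 4830 m = 1.066×10^8 Pa = 1.066 kbar
greenschist: 2893 kg/m³ × 9.81 m/s² × 8610 m = 2.444×10^8 Pa = 2.444 kbar
upper-mantle rock: 3252 kg/m³ × 9.81 m/s² × 12990 m = 4.144×10^8 Pa = 4.144 kbar
Total = 1.066 + 2.444 + 4.144 = 7.6537 kbar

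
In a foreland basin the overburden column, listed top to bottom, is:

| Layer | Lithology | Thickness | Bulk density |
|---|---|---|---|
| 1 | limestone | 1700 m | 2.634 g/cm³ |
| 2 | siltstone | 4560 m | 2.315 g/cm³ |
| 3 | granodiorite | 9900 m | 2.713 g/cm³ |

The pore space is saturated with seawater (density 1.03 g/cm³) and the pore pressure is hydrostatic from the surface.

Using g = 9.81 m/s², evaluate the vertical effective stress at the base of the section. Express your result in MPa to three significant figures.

248 MPa

Overburden (lithostatic) stress σ_v:
limestone: 2634 kg/m³ × 9.81 m/s² × 1700 m = 4.393×10^7 Pa = 43.93 MPa
siltstone: 2315 kg/m³ × 9.81 m/s² × 4560 m = 1.036×10^8 Pa = 103.6 MPa
granodiorite: 2713 kg/m³ × 9.81 m/s² × 9900 m = 2.635×10^8 Pa = 263.5 MPa
Total = 43.93 + 103.6 + 263.5 = 410.97 MPa
Pore pressure P_p = 1030 kg/m³ × 9.81 m/s² × 16160 m = 1.633×10^8 Pa = 163.3 MPa
Effective stress σ' = σ_v − P_p = 411.0 − 163.3 = 247.68 MPa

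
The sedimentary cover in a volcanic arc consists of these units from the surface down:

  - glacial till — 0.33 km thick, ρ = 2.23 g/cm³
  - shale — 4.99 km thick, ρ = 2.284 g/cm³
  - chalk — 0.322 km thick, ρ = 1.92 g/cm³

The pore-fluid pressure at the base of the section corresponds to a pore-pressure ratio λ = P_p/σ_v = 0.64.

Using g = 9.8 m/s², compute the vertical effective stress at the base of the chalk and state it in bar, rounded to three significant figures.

450 bar

Overburden (lithostatic) stress σ_v:
glacial till: 2230 kg/m³ × 9.8 m/s² × 330 m = 7.212×10^6 Pa = 7.212 MPa
shale: 2284 kg/m³ × 9.8 m/s² × 4990 m = 1.117×10^8 Pa = 111.7 MPa
chalk: 1920 kg/m³ × 9.8 m/s² × 322 m = 6.059×10^6 Pa = 6.059 MPa
Total = 7.212 + 111.7 + 6.059 = 124.96 MPa
Pore pressure P_p = λ·σ_v = 0.64 × 125.0 MPa = 79.98 MPa
Effective stress σ' = σ_v − P_p = 125.0 − 79.98 = 44.987 MPa = 449.87 bar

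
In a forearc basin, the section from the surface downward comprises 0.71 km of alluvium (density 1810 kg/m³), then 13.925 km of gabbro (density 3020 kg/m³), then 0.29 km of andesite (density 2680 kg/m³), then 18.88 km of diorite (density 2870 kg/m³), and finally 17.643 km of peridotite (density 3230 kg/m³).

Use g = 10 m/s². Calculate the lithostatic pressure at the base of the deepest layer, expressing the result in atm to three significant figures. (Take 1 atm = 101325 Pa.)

15300 atm

alluvium: 1810 kg/m³ × 10 m/s² × 710 m = 1.285×10^7 Pa = 126.8 atm
gabbro: 3020 kg/m³ × 10 m/s² × 13925 m = 4.205×10^8 Pa = 4150 atm
andesite: 2680 kg/m³ × 10 m/s² × 290 m = 7.772×10^6 Pa = 76.70 atm
diorite: 2870 kg/m³ × 10 m/s² × 18880 m = 5.419×10^8 Pa = 5348 atm
peridotite: 3230 kg/m³ × 10 m/s² × 17643 m = 5.699×10^8 Pa = 5624 atm
Total = 126.8 + 4150 + 76.70 + 5348 + 5624 = 15326 atm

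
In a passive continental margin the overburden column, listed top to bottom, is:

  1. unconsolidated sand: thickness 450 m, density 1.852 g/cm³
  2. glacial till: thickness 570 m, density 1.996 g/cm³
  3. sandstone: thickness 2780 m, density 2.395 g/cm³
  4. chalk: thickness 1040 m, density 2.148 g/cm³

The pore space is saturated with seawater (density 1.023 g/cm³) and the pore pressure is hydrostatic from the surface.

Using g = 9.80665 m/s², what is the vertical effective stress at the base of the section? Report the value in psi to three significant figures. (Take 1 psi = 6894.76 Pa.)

8410 psi

Overburden (lithostatic) stress σ_v:
unconsolidated sand: 1852 kg/m³ × 9.80665 m/s² × 450 m = 8.173×10^6 Pa = 8.173 MPa
glacial till: 1996 kg/m³ × 9.80665 m/s² × 570 m = 1.116×10^7 Pa = 11.16 MPa
sandstone: 2395 kg/m³ × 9.80665 m/s² × 2780 m = 6.529×10^7 Pa = 65.29 MPa
chalk: 2148 kg/m³ × 9.80665 m/s² × 1040 m = 2.191×10^7 Pa = 21.91 MPa
Total = 8.173 + 11.16 + 65.29 + 21.91 = 106.53 MPa
Pore pressure P_p = 1023 kg/m³ × 9.80665 m/s² × 4840 m = 4.856×10^7 Pa = 48.56 MPa
Effective stress σ' = σ_v − P_p = 106.5 − 48.56 = 57.975 MPa = 8408.6 psi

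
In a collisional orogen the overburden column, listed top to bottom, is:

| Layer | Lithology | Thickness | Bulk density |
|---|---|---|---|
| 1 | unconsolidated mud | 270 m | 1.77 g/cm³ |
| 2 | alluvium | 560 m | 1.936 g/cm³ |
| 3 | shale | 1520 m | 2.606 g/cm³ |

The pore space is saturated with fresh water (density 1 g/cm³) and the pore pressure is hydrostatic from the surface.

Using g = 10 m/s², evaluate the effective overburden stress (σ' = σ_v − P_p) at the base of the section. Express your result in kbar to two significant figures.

Overburden (lithostatic) stress σ_v:
unconsolidated mud: 1770 kg/m³ × 10 m/s² × 270 m = 4.779×10^6 Pa = 4.779 MPa
alluvium: 1936 kg/m³ × 10 m/s² × 560 m = 1.084×10^7 Pa = 10.84 MPa
shale: 2606 kg/m³ × 10 m/s² × 1520 m = 3.961×10^7 Pa = 39.61 MPa
Total = 4.779 + 10.84 + 39.61 = 55.232 MPa
Pore pressure P_p = 1000 kg/m³ × 10 m/s² × 2350 m = 2.350×10^7 Pa = 23.50 MPa
Effective stress σ' = σ_v − P_p = 55.23 − 23.50 = 31.732 MPa = 0.31732 kbar

0.32 kbar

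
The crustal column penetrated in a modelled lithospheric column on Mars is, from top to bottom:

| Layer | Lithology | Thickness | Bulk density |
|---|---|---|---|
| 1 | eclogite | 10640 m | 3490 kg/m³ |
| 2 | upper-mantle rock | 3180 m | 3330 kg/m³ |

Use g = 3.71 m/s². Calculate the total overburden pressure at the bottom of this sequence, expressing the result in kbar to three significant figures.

1.77 kbar

eclogite: 3490 kg/m³ × 3.71 m/s² × 10640 m = 1.378×10^8 Pa = 1.378 kbar
upper-mantle rock: 3330 kg/m³ × 3.71 m/s² × 3180 m = 3.929×10^7 Pa = 0.3929 kbar
Total = 1.378 + 0.3929 = 1.7705 kbar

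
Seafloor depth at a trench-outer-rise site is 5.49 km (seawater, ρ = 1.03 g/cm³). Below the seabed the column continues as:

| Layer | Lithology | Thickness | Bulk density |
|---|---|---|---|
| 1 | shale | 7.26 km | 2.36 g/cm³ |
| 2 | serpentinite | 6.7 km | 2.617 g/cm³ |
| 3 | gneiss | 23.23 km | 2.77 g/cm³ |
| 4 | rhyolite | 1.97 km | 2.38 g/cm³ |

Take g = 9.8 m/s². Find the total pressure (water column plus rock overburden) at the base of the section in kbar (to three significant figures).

10.7 kbar

seawater: 1030 kg/m³ × 9.8 m/s² × 5490 m = 5.542×10^7 Pa = 0.5542 kbar
shale: 2360 kg/m³ × 9.8 m/s² × 7260 m = 1.679×10^8 Pa = 1.679 kbar
serpentinite: 2617 kg/m³ × 9.8 m/s² × 6700 m = 1.718×10^8 Pa = 1.718 kbar
gneiss: 2770 kg/m³ × 9.8 m/s² × 23230 m = 6.306×10^8 Pa = 6.306 kbar
rhyolite: 2380 kg/m³ × 9.8 m/s² × 1970 m = 4.595×10^7 Pa = 0.4595 kbar
Total = 0.5542 + 1.679 + 1.718 + 6.306 + 0.4595 = 10.717 kbar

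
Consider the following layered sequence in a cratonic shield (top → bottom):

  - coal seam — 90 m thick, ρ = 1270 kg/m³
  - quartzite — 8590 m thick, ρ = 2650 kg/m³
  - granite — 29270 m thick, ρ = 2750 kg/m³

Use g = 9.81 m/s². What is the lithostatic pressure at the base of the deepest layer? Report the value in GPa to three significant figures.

coal seam: 1270 kg/m³ × 9.81 m/s² × 90 m = 1.121×10^6 Pa = 1.121×10^-3 GPa
quartzite: 2650 kg/m³ × 9.81 m/s² × 8590 m = 2.233×10^8 Pa = 0.2233 GPa
granite: 2750 kg/m³ × 9.81 m/s² × 29270 m = 7.896×10^8 Pa = 0.7896 GPa
Total = 1.121×10^-3 + 0.2233 + 0.7896 = 1.0141 GPa

1.01 GPa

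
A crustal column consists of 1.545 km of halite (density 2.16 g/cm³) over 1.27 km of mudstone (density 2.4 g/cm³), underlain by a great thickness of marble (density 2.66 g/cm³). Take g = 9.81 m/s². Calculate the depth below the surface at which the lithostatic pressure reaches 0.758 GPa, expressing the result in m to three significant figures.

29500 m

Pressure at base of upper layers: 2160×9.81×1545 + 2400×9.81×1270 = 6.264×10^7 Pa = 0.06264 GPa
Remaining pressure to be supplied by marble: 7.580×10^8 − 6.264×10^7 = 6.954×10^8 Pa
Additional depth in marble = 6.954×10^8 Pa / (2660 kg/m³ × 9.81 m/s²) = 26648 m
Total depth = 2815 m + 26648 m = 29463 m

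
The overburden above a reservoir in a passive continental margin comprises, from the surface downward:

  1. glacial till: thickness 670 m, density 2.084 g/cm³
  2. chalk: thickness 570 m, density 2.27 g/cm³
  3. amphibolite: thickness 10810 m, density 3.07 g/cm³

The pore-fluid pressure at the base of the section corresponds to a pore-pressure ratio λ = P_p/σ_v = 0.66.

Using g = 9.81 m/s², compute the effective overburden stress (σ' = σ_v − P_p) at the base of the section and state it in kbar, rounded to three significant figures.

Overburden (lithostatic) stress σ_v:
glacial till: 2084 kg/m³ × 9.81 m/s² × 670 m = 1.370×10^7 Pa = 13.70 MPa
chalk: 2270 kg/m³ × 9.81 m/s² × 570 m = 1.269×10^7 Pa = 12.69 MPa
amphibolite: 3070 kg/m³ × 9.81 m/s² × 10810 m = 3.256×10^8 Pa = 325.6 MPa
Total = 13.70 + 12.69 + 325.6 = 351.95 MPa
Pore pressure P_p = λ·σ_v = 0.66 × 352.0 MPa = 232.3 MPa
Effective stress σ' = σ_v − P_p = 352.0 − 232.3 = 119.66 MPa = 1.1966 kbar

1.20 kbar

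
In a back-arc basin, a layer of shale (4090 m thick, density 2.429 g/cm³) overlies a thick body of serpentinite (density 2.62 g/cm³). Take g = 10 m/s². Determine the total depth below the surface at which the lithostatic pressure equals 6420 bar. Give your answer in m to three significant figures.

24800 m

Pressure at base of upper layers: 2429×10×4090 = 9.935×10^7 Pa = 993.5 bar
Remaining pressure to be supplied by serpentinite: 6.420×10^8 − 9.935×10^7 = 5.427×10^8 Pa
Additional depth in serpentinite = 5.427×10^8 Pa / (2620 kg/m³ × 10 m/s²) = 20712 m
Total depth = 4090 m + 20712 m = 24802 m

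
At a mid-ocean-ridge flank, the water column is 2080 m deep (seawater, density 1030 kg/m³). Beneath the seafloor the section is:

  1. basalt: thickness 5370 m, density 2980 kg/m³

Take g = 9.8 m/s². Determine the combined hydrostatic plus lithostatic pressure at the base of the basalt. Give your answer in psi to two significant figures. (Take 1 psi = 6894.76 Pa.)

seawater: 1030 kg/m³ × 9.8 m/s² × 2080 m = 2.100×10^7 Pa = 3045 psi
basalt: 2980 kg/m³ × 9.8 m/s² × 5370 m = 1.568×10^8 Pa = 22746 psi
Total = 3045 + 22746 = 25791 psi

26000 psi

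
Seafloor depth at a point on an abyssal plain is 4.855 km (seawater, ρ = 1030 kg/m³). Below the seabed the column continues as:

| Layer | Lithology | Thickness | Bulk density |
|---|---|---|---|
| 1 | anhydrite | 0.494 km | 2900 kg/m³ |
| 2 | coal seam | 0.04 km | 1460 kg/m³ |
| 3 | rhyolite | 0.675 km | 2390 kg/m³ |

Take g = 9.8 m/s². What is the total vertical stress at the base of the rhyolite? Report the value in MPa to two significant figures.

79 MPa

seawater: 1030 kg/m³ × 9.8 m/s² × 4855 m = 4.901×10^7 Pa = 49.01 MPa
anhydrite: 2900 kg/m³ × 9.8 m/s² × 494 m = 1.404×10^7 Pa = 14.04 MPa
coal seam: 1460 kg/m³ × 9.8 m/s² × 40 m = 5.723×10^5 Pa = 0.5723 MPa
rhyolite: 2390 kg/m³ × 9.8 m/s² × 675 m = 1.581×10^7 Pa = 15.81 MPa
Total = 49.01 + 14.04 + 0.5723 + 15.81 = 79.428 MPa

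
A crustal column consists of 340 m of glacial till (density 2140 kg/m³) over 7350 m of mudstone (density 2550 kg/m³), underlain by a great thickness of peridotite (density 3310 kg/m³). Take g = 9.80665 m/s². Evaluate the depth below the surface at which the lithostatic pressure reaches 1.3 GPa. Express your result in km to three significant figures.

41.9 km

Pressure at base of upper layers: 2140×9.80665×340 + 2550×9.80665×7350 = 1.909×10^8 Pa = 0.1909 GPa
Remaining pressure to be supplied by peridotite: 1.300×10^9 − 1.909×10^8 = 1.109×10^9 Pa
Additional depth in peridotite = 1.109×10^9 Pa / (3310 kg/m³ × 9.80665 m/s²) = 34167 m
Total depth = 7690 m + 34167 m = 41857 m
= 41.857 km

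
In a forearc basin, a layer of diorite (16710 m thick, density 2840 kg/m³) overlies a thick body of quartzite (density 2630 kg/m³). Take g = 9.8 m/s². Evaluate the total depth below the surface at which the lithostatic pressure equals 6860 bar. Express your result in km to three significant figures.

25.3 km

Pressure at base of upper layers: 2840×9.8×16710 = 4.651×10^8 Pa = 4651 bar
Remaining pressure to be supplied by quartzite: 6.860×10^8 − 4.651×10^8 = 2.209×10^8 Pa
Additional depth in quartzite = 2.209×10^8 Pa / (2630 kg/m³ × 9.8 m/s²) = 8571.7 m
Total depth = 16710 m + 8571.7 m = 25282 m
= 25.282 km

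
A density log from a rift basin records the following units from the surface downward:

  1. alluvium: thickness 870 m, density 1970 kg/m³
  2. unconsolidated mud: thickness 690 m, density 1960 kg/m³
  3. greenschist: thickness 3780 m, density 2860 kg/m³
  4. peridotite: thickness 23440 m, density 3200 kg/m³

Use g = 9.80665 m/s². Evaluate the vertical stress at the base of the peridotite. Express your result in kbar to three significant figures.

alluvium: 1970 kg/m³ × 9.80665 m/s² × 870 m = 1.681×10^7 Pa = 0.1681 kbar
unconsolidated mud: 1960 kg/m³ × 9.80665 m/s² × 690 m = 1.326×10^7 Pa = 0.1326 kbar
greenschist: 2860 kg/m³ × 9.80665 m/s² × 3780 m = 1.060×10^8 Pa = 1.060 kbar
peridotite: 3200 kg/m³ × 9.80665 m/s² × 23440 m = 7.356×10^8 Pa = 7.356 kbar
Total = 0.1681 + 0.1326 + 1.060 + 7.356 = 8.7167 kbar

8.72 kbar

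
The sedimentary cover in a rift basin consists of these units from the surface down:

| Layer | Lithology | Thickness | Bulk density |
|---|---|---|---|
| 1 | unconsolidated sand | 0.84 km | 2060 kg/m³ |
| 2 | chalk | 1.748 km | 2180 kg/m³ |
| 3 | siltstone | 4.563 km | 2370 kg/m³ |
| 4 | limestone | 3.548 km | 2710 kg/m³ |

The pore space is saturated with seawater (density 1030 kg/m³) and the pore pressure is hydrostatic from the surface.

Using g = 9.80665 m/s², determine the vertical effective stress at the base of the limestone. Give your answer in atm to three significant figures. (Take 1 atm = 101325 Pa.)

1450 atm

Overburden (lithostatic) stress σ_v:
unconsolidated sand: 2060 kg/m³ × 9.80665 m/s² × 840 m = 1.697×10^7 Pa = 16.97 MPa
chalk: 2180 kg/m³ × 9.80665 m/s² × 1748 m = 3.737×10^7 Pa = 37.37 MPa
siltstone: 2370 kg/m³ × 9.80665 m/s² × 4563 m = 1.061×10^8 Pa = 106.1 MPa
limestone: 2710 kg/m³ × 9.80665 m/s² × 3548 m = 9.429×10^7 Pa = 94.29 MPa
Total = 16.97 + 37.37 + 106.1 + 94.29 = 254.68 MPa
Pore pressure P_p = 1030 kg/m³ × 9.80665 m/s² × 10699 m = 1.081×10^8 Pa = 108.1 MPa
Effective stress σ' = σ_v − P_p = 254.7 − 108.1 = 146.61 MPa = 1447.0 atm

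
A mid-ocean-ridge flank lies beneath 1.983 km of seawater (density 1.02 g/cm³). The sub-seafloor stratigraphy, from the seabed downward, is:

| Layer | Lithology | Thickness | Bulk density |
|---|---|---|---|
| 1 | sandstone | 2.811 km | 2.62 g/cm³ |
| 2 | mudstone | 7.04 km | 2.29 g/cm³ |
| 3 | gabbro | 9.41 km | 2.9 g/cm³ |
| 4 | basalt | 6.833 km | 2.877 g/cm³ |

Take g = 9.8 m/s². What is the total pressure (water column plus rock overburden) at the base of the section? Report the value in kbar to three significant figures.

7.10 kbar

seawater: 1020 kg/m³ × 9.8 m/s² × 1983 m = 1.982×10^7 Pa = 0.1982 kbar
sandstone: 2620 kg/m³ × 9.8 m/s² × 2811 m = 7.218×10^7 Pa = 0.7218 kbar
mudstone: 2290 kg/m³ × 9.8 m/s² × 7040 m = 1.580×10^8 Pa = 1.580 kbar
gabbro: 2900 kg/m³ × 9.8 m/s² × 9410 m = 2.674×10^8 Pa = 2.674 kbar
basalt: 2877 kg/m³ × 9.8 m/s² × 6833 m = 1.927×10^8 Pa = 1.927 kbar
Total = 0.1982 + 0.7218 + 1.580 + 2.674 + 1.927 = 7.1007 kbar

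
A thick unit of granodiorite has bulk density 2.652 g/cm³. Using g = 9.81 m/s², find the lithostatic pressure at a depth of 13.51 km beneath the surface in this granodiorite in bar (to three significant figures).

granodiorite: 2652 kg/m³ × 9.81 m/s² × 13510 m = 3.515×10^8 Pa = 3515 bar

3510 bar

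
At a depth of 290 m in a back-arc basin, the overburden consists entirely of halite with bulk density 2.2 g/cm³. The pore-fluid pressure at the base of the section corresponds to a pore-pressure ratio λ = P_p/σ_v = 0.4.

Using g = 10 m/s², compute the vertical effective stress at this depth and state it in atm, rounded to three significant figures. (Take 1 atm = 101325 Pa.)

Overburden (lithostatic) stress σ_v:
halite: 2200 kg/m³ × 10 m/s² × 290 m = 6.380×10^6 Pa = 6.380 MPa
Pore pressure P_p = λ·σ_v = 0.4 × 6.380 MPa = 2.552 MPa
Effective stress σ' = σ_v − P_p = 6.380 − 2.552 = 3.8280 MPa = 37.779 atm

37.8 atm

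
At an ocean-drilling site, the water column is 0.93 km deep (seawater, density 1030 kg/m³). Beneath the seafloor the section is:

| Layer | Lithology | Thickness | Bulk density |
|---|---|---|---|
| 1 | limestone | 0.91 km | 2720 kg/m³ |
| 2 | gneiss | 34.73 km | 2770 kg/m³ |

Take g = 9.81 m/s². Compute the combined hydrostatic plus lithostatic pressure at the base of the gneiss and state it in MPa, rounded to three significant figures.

977 MPa

seawater: 1030 kg/m³ × 9.81 m/s² × 930 m = 9.397×10^6 Pa = 9.397 MPa
limestone: 2720 kg/m³ × 9.81 m/s² × 910 m = 2.428×10^7 Pa = 24.28 MPa
gneiss: 2770 kg/m³ × 9.81 m/s² × 34730 m = 9.437×10^8 Pa = 943.7 MPa
Total = 9.397 + 24.28 + 943.7 = 977.42 MPa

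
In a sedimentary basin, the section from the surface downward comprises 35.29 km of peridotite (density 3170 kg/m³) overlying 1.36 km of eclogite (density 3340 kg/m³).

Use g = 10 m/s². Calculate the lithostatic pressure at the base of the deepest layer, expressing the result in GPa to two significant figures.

1.2 GPa

peridotite: 3170 kg/m³ × 10 m/s² × 35290 m = 1.119×10^9 Pa = 1.119 GPa
eclogite: 3340 kg/m³ × 10 m/s² × 1360 m = 4.542×10^7 Pa = 0.04542 GPa
Total = 1.119 + 0.04542 = 1.1641 GPa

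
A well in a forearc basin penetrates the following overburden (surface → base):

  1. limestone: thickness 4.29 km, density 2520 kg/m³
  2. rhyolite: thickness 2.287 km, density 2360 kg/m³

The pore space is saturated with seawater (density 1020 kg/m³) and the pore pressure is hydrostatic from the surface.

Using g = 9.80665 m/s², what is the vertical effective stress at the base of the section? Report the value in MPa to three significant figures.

93.2 MPa

Overburden (lithostatic) stress σ_v:
limestone: 2520 kg/m³ × 9.80665 m/s² × 4290 m = 1.060×10^8 Pa = 106.0 MPa
rhyolite: 2360 kg/m³ × 9.80665 m/s² × 2287 m = 5.293×10^7 Pa = 52.93 MPa
Total = 106.0 + 52.93 = 158.95 MPa
Pore pressure P_p = 1020 kg/m³ × 9.80665 m/s² × 6577 m = 6.579×10^7 Pa = 65.79 MPa
Effective stress σ' = σ_v − P_p = 158.9 − 65.79 = 93.159 MPa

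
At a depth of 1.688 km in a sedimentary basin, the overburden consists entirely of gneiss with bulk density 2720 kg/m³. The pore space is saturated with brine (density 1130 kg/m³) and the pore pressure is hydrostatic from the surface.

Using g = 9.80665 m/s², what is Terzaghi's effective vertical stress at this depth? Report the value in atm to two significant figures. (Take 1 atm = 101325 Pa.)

Overburden (lithostatic) stress σ_v:
gneiss: 2720 kg/m³ × 9.80665 m/s² × 1688 m = 4.503×10^7 Pa = 45.03 MPa
Pore pressure P_p = 1130 kg/m³ × 9.80665 m/s² × 1688 m = 1.871×10^7 Pa = 18.71 MPa
Effective stress σ' = σ_v − P_p = 45.03 − 18.71 = 26.320 MPa = 259.76 atm

260 atm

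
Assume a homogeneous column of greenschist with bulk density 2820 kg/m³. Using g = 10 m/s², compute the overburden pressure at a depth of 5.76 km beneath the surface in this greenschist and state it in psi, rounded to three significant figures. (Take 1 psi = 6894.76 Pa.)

greenschist: 2820 kg/m³ × 10 m/s² × 5760 m = 1.624×10^8 Pa = 23559 psi

23600 psi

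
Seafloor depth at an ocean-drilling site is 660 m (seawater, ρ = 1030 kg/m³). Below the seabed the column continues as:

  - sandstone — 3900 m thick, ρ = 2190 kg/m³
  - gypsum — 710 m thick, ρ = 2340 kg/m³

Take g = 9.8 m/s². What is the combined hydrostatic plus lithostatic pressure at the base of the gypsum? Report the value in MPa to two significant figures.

seawater: 1030 kg/m³ × 9.8 m/s² × 660 m = 6.662×10^6 Pa = 6.662 MPa
sandstone: 2190 kg/m³ × 9.8 m/s² × 3900 m = 8.370×10^7 Pa = 83.70 MPa
gypsum: 2340 kg/m³ × 9.8 m/s² × 710 m = 1.628×10^7 Pa = 16.28 MPa
Total = 6.662 + 83.70 + 16.28 = 106.65 MPa

110 MPa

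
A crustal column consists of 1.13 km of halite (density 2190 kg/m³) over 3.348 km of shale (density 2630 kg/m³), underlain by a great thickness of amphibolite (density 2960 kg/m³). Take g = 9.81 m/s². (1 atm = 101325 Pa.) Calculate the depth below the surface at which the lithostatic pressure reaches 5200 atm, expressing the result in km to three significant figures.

Pressure at base of upper layers: 2190×9.81×1130 + 2630×9.81×3348 = 1.107×10^8 Pa = 1092 atm
Remaining pressure to be supplied by amphibolite: 5.269×10^8 − 1.107×10^8 = 4.162×10^8 Pa
Additional depth in amphibolite = 4.162×10^8 Pa / (2960 kg/m³ × 9.81 m/s²) = 14334 m
Total depth = 4478 m + 14334 m = 18812 m
= 18.812 km

18.8 km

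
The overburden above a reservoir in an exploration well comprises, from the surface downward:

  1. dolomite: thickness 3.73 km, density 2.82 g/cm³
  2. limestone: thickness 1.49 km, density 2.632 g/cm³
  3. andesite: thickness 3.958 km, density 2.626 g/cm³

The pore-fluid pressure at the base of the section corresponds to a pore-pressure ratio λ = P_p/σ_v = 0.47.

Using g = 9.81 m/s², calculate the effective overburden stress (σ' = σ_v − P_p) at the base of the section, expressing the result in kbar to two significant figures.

Overburden (lithostatic) stress σ_v:
dolomite: 2820 kg/m³ × 9.81 m/s² × 3730 m = 1.032×10^8 Pa = 103.2 MPa
limestone: 2632 kg/m³ × 9.81 m/s² × 1490 m = 3.847×10^7 Pa = 38.47 MPa
andesite: 2626 kg/m³ × 9.81 m/s² × 3958 m = 1.020×10^8 Pa = 102.0 MPa
Total = 103.2 + 38.47 + 102.0 = 243.62 MPa
Pore pressure P_p = λ·σ_v = 0.47 × 243.6 MPa = 114.5 MPa
Effective stress σ' = σ_v − P_p = 243.6 − 114.5 = 129.12 MPa = 1.2912 kbar

1.3 kbar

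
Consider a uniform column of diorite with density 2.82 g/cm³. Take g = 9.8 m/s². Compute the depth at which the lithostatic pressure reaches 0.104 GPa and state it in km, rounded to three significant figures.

3.76 km

h = P/(ρg) = 0.104 GPa / (2820 kg/m³ × 9.8 m/s²) = 1.040×10^8 Pa / 27636 Pa/m = 3763.2 m
= 3.7632 km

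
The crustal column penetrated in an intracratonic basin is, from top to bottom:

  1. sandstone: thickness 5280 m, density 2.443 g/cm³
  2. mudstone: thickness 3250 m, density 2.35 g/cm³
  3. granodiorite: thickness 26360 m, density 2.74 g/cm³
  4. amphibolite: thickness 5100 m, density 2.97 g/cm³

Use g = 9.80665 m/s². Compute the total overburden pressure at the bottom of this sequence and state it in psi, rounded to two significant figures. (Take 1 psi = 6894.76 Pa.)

150000 psi

sandstone: 2443 kg/m³ × 9.80665 m/s² × 5280 m = 1.265×10^8 Pa = 18347 psi
mudstone: 2350 kg/m³ × 9.80665 m/s² × 3250 m = 7.490×10^7 Pa = 10863 psi
granodiorite: 2740 kg/m³ × 9.80665 m/s² × 26360 m = 7.083×10^8 Pa = 1.027×10^5 psi
amphibolite: 2970 kg/m³ × 9.80665 m/s² × 5100 m = 1.485×10^8 Pa = 21544 psi
Total = 18347 + 10863 + 1.027×10^5 + 21544 = 1.5348×10^5 psi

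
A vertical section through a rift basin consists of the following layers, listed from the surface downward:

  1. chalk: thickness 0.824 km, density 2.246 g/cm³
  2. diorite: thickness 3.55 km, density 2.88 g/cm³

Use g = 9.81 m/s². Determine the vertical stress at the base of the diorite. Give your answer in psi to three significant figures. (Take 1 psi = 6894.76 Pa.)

17200 psi

chalk: 2246 kg/m³ × 9.81 m/s² × 824 m = 1.816×10^7 Pa = 2633 psi
diorite: 2880 kg/m³ × 9.81 m/s² × 3550 m = 1.003×10^8 Pa = 14547 psi
Total = 2633 + 14547 = 17180 psi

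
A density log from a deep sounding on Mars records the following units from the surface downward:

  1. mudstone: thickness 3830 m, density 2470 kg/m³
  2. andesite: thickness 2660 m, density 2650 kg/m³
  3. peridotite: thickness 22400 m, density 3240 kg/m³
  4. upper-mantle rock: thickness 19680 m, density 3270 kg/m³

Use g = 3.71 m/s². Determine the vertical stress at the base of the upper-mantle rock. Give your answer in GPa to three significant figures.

mudstone: 2470 kg/m³ × 3.71 m/s² × 3830 m = 3.510×10^7 Pa = 0.03510 GPa
andesite: 2650 kg/m³ × 3.71 m/s² × 2660 m = 2.615×10^7 Pa = 0.02615 GPa
peridotite: 3240 kg/m³ × 3.71 m/s² × 22400 m = 2.693×10^8 Pa = 0.2693 GPa
upper-mantle rock: 3270 kg/m³ × 3.71 m/s² × 19680 m = 2.388×10^8 Pa = 0.2388 GPa
Total = 0.03510 + 0.02615 + 0.2693 + 0.2388 = 0.56926 GPa

0.569 GPa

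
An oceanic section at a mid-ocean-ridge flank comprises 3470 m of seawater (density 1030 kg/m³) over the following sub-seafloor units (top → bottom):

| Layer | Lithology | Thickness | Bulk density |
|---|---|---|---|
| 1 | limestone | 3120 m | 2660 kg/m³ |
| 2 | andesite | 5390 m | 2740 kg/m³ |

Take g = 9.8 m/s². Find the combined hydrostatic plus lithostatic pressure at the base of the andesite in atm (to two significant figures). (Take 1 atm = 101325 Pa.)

2600 atm

seawater: 1030 kg/m³ × 9.8 m/s² × 3470 m = 3.503×10^7 Pa = 345.7 atm
limestone: 2660 kg/m³ × 9.8 m/s² × 3120 m = 8.133×10^7 Pa = 802.7 atm
andesite: 2740 kg/m³ × 9.8 m/s² × 5390 m = 1.447×10^8 Pa = 1428 atm
Total = 345.7 + 802.7 + 1428 = 2576.8 atm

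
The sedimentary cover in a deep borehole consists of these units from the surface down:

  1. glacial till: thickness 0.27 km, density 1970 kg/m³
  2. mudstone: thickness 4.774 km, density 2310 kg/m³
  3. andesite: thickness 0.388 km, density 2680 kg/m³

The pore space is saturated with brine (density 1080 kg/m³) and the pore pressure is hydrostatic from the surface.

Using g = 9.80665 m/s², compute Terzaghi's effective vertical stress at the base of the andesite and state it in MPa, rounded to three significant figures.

Overburden (lithostatic) stress σ_v:
glacial till: 1970 kg/m³ × 9.80665 m/s² × 270 m = 5.216×10^6 Pa = 5.216 MPa
mudstone: 2310 kg/m³ × 9.80665 m/s² × 4774 m = 1.081×10^8 Pa = 108.1 MPa
andesite: 2680 kg/m³ × 9.80665 m/s² × 388 m = 1.020×10^7 Pa = 10.20 MPa
Total = 5.216 + 108.1 + 10.20 = 123.56 MPa
Pore pressure P_p = 1080 kg/m³ × 9.80665 m/s² × 5432 m = 5.753×10^7 Pa = 57.53 MPa
Effective stress σ' = σ_v − P_p = 123.6 − 57.53 = 66.029 MPa

66.0 MPa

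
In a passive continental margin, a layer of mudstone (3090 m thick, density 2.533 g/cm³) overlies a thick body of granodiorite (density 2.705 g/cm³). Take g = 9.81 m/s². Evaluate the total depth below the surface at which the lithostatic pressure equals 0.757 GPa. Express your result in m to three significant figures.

Pressure at base of upper layers: 2533×9.81×3090 = 7.678×10^7 Pa = 0.07678 GPa
Remaining pressure to be supplied by granodiorite: 7.570×10^8 − 7.678×10^7 = 6.802×10^8 Pa
Additional depth in granodiorite = 6.802×10^8 Pa / (2705 kg/m³ × 9.81 m/s²) = 25634 m
Total depth = 3090 m + 25634 m = 28724 m

28700 m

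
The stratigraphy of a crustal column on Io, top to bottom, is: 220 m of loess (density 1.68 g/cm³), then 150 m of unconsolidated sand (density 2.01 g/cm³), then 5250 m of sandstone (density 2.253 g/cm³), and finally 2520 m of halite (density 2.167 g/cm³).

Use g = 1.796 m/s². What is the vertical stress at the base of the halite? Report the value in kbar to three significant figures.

loess: 1680 kg/m³ × 1.796 m/s² × 220 m = 6.638×10^5 Pa = 6.638×10^-3 kbar
unconsolidated sand: 2010 kg/m³ × 1.796 m/s² × 150 m = 5.415×10^5 Pa = 5.415×10^-3 kbar
sandstone: 2253 kg/m³ × 1.796 m/s² × 5250 m = 2.124×10^7 Pa = 0.2124 kbar
halite: 2167 kg/m³ × 1.796 m/s² × 2520 m = 9.808×10^6 Pa = 0.09808 kbar
Total = 6.638×10^-3 + 5.415×10^-3 + 0.2124 + 0.09808 = 0.32257 kbar

0.323 kbar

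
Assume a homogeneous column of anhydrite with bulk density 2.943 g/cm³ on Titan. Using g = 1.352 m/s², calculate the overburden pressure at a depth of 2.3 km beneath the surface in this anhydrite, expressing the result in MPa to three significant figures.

9.15 MPa

anhydrite: 2943 kg/m³ × 1.352 m/s² × 2300 m = 9.152×10^6 Pa = 9.152 MPa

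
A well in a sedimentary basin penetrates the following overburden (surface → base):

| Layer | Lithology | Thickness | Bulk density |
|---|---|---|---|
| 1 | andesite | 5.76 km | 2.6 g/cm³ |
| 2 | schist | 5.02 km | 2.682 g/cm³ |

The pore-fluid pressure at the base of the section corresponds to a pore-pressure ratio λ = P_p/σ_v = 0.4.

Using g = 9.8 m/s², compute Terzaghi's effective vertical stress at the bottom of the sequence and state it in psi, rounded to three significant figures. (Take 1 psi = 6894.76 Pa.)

Overburden (lithostatic) stress σ_v:
andesite: 2600 kg/m³ × 9.8 m/s² × 5760 m = 1.468×10^8 Pa = 146.8 MPa
schist: 2682 kg/m³ × 9.8 m/s² × 5020 m = 1.319×10^8 Pa = 131.9 MPa
Total = 146.8 + 131.9 = 278.71 MPa
Pore pressure P_p = λ·σ_v = 0.4 × 278.7 MPa = 111.5 MPa
Effective stress σ' = σ_v − P_p = 278.7 − 111.5 = 167.23 MPa = 24254 psi

24300 psi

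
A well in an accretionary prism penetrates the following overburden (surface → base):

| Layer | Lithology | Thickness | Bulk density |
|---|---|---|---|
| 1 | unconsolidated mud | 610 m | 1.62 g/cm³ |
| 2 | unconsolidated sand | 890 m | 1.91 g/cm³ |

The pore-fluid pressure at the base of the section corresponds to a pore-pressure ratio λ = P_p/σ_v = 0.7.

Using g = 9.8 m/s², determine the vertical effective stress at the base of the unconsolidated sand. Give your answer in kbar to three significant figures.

0.0790 kbar

Overburden (lithostatic) stress σ_v:
unconsolidated mud: 1620 kg/m³ × 9.8 m/s² × 610 m = 9.684×10^6 Pa = 9.684 MPa
unconsolidated sand: 1910 kg/m³ × 9.8 m/s² × 890 m = 1.666×10^7 Pa = 16.66 MPa
Total = 9.684 + 16.66 = 26.343 MPa
Pore pressure P_p = λ·σ_v = 0.7 × 26.34 MPa = 18.44 MPa
Effective stress σ' = σ_v − P_p = 26.34 − 18.44 = 7.9030 MPa = 0.079030 kbar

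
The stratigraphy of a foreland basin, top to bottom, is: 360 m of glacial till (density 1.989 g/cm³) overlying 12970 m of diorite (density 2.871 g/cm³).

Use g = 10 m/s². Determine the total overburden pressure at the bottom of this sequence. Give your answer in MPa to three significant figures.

glacial till: 1989 kg/m³ × 10 m/s² × 360 m = 7.160×10^6 Pa = 7.160 MPa
diorite: 2871 kg/m³ × 10 m/s² × 12970 m = 3.724×10^8 Pa = 372.4 MPa
Total = 7.160 + 372.4 = 379.53 MPa

380 MPa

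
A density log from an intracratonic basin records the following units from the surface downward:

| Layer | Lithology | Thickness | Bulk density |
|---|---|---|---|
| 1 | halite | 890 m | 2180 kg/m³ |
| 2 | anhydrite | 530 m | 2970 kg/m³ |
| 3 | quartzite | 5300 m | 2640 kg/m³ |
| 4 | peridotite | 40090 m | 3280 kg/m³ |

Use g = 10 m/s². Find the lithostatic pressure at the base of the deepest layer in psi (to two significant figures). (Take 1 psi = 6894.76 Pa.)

220000 psi

halite: 2180 kg/m³ × 10 m/s² × 890 m = 1.940×10^7 Pa = 2814 psi
anhydrite: 2970 kg/m³ × 10 m/s² × 530 m = 1.574×10^7 Pa = 2283 psi
quartzite: 2640 kg/m³ × 10 m/s² × 5300 m = 1.399×10^8 Pa = 20294 psi
peridotite: 3280 kg/m³ × 10 m/s² × 40090 m = 1.315×10^9 Pa = 1.907×10^5 psi
Total = 2814 + 2283 + 20294 + 1.907×10^5 = 2.1611×10^5 psi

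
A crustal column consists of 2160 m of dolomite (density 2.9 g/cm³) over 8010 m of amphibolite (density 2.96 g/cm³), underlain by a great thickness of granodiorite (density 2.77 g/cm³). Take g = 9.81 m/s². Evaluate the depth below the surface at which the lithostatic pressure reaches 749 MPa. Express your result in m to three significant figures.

Pressure at base of upper layers: 2900×9.81×2160 + 2960×9.81×8010 = 2.940×10^8 Pa = 294.0 MPa
Remaining pressure to be supplied by granodiorite: 7.490×10^8 − 2.940×10^8 = 4.550×10^8 Pa
Additional depth in granodiorite = 4.550×10^8 Pa / (2770 kg/m³ × 9.81 m/s²) = 16743 m
Total depth = 10170 m + 16743 m = 26913 m

26900 m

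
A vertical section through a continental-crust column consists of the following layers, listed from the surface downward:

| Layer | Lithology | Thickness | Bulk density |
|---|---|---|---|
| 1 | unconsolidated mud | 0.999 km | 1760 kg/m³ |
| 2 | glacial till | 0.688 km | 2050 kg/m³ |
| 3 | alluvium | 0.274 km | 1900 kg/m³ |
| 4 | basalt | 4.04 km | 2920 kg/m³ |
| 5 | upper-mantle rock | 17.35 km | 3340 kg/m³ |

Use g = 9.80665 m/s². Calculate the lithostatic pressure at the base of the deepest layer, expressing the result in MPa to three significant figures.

720 MPa

unconsolidated mud: 1760 kg/m³ × 9.80665 m/s² × 999 m = 1.724×10^7 Pa = 17.24 MPa
glacial till: 2050 kg/m³ × 9.80665 m/s² × 688 m = 1.383×10^7 Pa = 13.83 MPa
alluvium: 1900 kg/m³ × 9.80665 m/s² × 274 m = 5.105×10^6 Pa = 5.105 MPa
basalt: 2920 kg/m³ × 9.80665 m/s² × 4040 m = 1.157×10^8 Pa = 115.7 MPa
upper-mantle rock: 3340 kg/m³ × 9.80665 m/s² × 17350 m = 5.683×10^8 Pa = 568.3 MPa
Total = 17.24 + 13.83 + 5.105 + 115.7 + 568.3 = 720.15 MPa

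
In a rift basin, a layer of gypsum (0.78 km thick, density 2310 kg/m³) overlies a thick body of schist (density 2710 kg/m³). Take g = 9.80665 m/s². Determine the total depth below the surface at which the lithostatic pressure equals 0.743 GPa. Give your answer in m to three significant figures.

28100 m

Pressure at base of upper layers: 2310×9.80665×780 = 1.767×10^7 Pa = 0.01767 GPa
Remaining pressure to be supplied by schist: 7.430×10^8 − 1.767×10^7 = 7.253×10^8 Pa
Additional depth in schist = 7.253×10^8 Pa / (2710 kg/m³ × 9.80665 m/s²) = 27293 m
Total depth = 780 m + 27293 m = 28073 m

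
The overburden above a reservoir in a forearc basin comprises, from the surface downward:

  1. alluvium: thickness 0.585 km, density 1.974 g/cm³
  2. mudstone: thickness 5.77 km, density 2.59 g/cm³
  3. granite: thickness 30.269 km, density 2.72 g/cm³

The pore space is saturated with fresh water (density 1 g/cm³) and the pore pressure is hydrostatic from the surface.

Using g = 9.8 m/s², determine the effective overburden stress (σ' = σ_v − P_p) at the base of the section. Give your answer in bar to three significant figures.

6060 bar

Overburden (lithostatic) stress σ_v:
alluvium: 1974 kg/m³ × 9.8 m/s² × 585 m = 1.132×10^7 Pa = 11.32 MPa
mudstone: 2590 kg/m³ × 9.8 m/s² × 5770 m = 1.465×10^8 Pa = 146.5 MPa
granite: 2720 kg/m³ × 9.8 m/s² × 30269 m = 8.069×10^8 Pa = 806.9 MPa
Total = 11.32 + 146.5 + 806.9 = 964.62 MPa
Pore pressure P_p = 1000 kg/m³ × 9.8 m/s² × 36624 m = 3.589×10^8 Pa = 358.9 MPa
Effective stress σ' = σ_v − P_p = 964.6 − 358.9 = 605.71 MPa = 6057.1 bar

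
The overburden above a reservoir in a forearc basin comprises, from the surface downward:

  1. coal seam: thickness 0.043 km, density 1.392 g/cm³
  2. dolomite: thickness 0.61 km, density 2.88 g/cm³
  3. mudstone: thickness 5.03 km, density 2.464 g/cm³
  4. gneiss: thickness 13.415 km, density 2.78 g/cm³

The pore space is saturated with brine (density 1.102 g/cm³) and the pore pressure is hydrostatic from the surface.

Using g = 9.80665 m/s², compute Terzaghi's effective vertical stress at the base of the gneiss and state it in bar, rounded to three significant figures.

Overburden (lithostatic) stress σ_v:
coal seam: 1392 kg/m³ × 9.80665 m/s² × 43 m = 5.870×10^5 Pa = 0.5870 MPa
dolomite: 2880 kg/m³ × 9.80665 m/s² × 610 m = 1.723×10^7 Pa = 17.23 MPa
mudstone: 2464 kg/m³ × 9.80665 m/s² × 5030 m = 1.215×10^8 Pa = 121.5 MPa
gneiss: 2780 kg/m³ × 9.80665 m/s² × 13415 m = 3.657×10^8 Pa = 365.7 MPa
Total = 0.5870 + 17.23 + 121.5 + 365.7 = 505.08 MPa
Pore pressure P_p = 1102 kg/m³ × 9.80665 m/s² × 19098 m = 2.064×10^8 Pa = 206.4 MPa
Effective stress σ' = σ_v − P_p = 505.1 − 206.4 = 298.69 MPa = 2986.9 bar

2990 bar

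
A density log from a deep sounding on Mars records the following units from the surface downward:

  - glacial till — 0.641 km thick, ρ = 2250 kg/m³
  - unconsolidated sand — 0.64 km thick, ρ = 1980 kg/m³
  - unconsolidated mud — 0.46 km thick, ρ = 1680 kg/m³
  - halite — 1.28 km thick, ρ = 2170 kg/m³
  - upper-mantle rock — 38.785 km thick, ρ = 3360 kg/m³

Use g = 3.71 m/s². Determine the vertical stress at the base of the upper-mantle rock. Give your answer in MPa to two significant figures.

glacial till: 2250 kg/m³ × 3.71 m/s² × 641 m = 5.351×10^6 Pa = 5.351 MPa
unconsolidated sand: 1980 kg/m³ × 3.71 m/s² × 640 m = 4.701×10^6 Pa = 4.701 MPa
unconsolidated mud: 1680 kg/m³ × 3.71 m/s² × 460 m = 2.867×10^6 Pa = 2.867 MPa
halite: 2170 kg/m³ × 3.71 m/s² × 1280 m = 1.030×10^7 Pa = 10.30 MPa
upper-mantle rock: 3360 kg/m³ × 3.71 m/s² × 38785 m = 4.835×10^8 Pa = 483.5 MPa
Total = 5.351 + 4.701 + 2.867 + 10.30 + 483.5 = 506.70 MPa

510 MPa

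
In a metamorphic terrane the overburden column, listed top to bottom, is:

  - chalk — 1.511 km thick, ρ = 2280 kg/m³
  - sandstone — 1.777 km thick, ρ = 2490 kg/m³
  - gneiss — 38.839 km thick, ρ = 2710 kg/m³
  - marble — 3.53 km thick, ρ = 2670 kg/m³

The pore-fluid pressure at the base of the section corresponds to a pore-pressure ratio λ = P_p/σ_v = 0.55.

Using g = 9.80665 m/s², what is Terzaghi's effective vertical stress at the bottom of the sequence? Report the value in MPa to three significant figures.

541 MPa

Overburden (lithostatic) stress σ_v:
chalk: 2280 kg/m³ × 9.80665 m/s² × 1511 m = 3.378×10^7 Pa = 33.78 MPa
sandstone: 2490 kg/m³ × 9.80665 m/s² × 1777 m = 4.339×10^7 Pa = 43.39 MPa
gneiss: 2710 kg/m³ × 9.80665 m/s² × 38839 m = 1.032×10^9 Pa = 1032 MPa
marble: 2670 kg/m³ × 9.80665 m/s² × 3530 m = 9.243×10^7 Pa = 92.43 MPa
Total = 33.78 + 43.39 + 1032 + 92.43 = 1201.8 MPa
Pore pressure P_p = λ·σ_v = 0.55 × 1202 MPa = 661.0 MPa
Effective stress σ' = σ_v − P_p = 1202 − 661.0 = 540.81 MPa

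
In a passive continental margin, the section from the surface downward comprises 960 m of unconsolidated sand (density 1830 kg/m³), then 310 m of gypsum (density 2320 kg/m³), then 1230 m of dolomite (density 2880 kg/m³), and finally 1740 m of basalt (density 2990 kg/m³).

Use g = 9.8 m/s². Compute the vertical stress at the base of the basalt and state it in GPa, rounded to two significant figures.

unconsolidated sand: 1830 kg/m³ × 9.8 m/s² × 960 m = 1.722×10^7 Pa = 0.01722 GPa
gypsum: 2320 kg/m³ × 9.8 m/s² × 310 m = 7.048×10^6 Pa = 7.048×10^-3 GPa
dolomite: 2880 kg/m³ × 9.8 m/s² × 1230 m = 3.472×10^7 Pa = 0.03472 GPa
basalt: 2990 kg/m³ × 9.8 m/s² × 1740 m = 5.099×10^7 Pa = 0.05099 GPa
Total = 0.01722 + 7.048×10^-3 + 0.03472 + 0.05099 = 0.10997 GPa

0.11 GPa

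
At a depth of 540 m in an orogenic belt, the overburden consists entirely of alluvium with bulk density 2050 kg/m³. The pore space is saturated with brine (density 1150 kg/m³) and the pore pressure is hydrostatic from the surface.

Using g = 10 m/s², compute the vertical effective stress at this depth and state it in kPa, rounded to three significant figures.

Overburden (lithostatic) stress σ_v:
alluvium: 2050 kg/m³ × 10 m/s² × 540 m = 1.107×10^7 Pa = 11.07 MPa
Pore pressure P_p = 1150 kg/m³ × 10 m/s² × 540 m = 6.210×10^6 Pa = 6.210 MPa
Effective stress σ' = σ_v − P_p = 11.07 − 6.210 = 4.8600 MPa = 4860.0 kPa

4860 kPa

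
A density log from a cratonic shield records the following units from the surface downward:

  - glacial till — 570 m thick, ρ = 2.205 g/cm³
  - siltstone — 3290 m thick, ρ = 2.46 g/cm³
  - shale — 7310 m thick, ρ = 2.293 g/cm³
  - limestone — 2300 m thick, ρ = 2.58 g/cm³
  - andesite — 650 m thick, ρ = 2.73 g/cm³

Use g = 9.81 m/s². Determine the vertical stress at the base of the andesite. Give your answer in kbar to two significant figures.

3.3 kbar

glacial till: 2205 kg/m³ × 9.81 m/s² × 570 m = 1.233×10^7 Pa = 0.1233 kbar
siltstone: 2460 kg/m³ × 9.81 m/s² × 3290 m = 7.940×10^7 Pa = 0.7940 kbar
shale: 2293 kg/m³ × 9.81 m/s² × 7310 m = 1.644×10^8 Pa = 1.644 kbar
limestone: 2580 kg/m³ × 9.81 m/s² × 2300 m = 5.821×10^7 Pa = 0.5821 kbar
andesite: 2730 kg/m³ × 9.81 m/s² × 650 m = 1.741×10^7 Pa = 0.1741 kbar
Total = 0.1233 + 0.7940 + 1.644 + 0.5821 + 0.1741 = 3.3178 kbar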